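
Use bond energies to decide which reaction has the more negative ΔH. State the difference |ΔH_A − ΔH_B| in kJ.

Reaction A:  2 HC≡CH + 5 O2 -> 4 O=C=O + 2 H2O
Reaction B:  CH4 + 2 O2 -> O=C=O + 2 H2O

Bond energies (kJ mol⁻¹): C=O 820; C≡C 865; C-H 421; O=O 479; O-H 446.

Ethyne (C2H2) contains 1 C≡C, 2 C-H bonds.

Reaction A, by 1753 kJ

Reaction A:
  Bonds broken (reactants):
    C≡C: 2 × 865 = 1730
    C-H: 4 × 421 = 1684
    O=O: 5 × 479 = 2395
    Σ(broken) = 5809 kJ
  Bonds formed (products):
    C=O: 8 × 820 = 6560
    O-H: 4 × 446 = 1784
    Σ(formed) = 8344 kJ
  ΔH_A = 5809 − 8344 = −2535 kJ
Reaction B:
  Bonds broken (reactants):
    C-H: 4 × 421 = 1684
    O=O: 2 × 479 = 958
    Σ(broken) = 2642 kJ
  Bonds formed (products):
    C=O: 2 × 820 = 1640
    O-H: 4 × 446 = 1784
    Σ(formed) = 3424 kJ
  ΔH_B = 2642 − 3424 = −782 kJ
ΔH_A − ΔH_B = −1753 kJ, so reaction A has the more negative ΔH; |ΔH_A − ΔH_B| = 1753 kJ.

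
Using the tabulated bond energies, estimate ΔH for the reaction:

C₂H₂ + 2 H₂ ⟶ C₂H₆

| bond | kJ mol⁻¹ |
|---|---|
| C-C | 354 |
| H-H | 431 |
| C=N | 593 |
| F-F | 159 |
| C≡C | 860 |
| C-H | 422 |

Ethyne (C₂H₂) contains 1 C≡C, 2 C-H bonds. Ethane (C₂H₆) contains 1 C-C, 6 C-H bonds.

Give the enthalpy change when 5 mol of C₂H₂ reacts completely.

ΔH = −1600 kJ

Bonds broken (reactants):
  C≡C: 1 × 860 = 860
  C-H: 2 × 422 = 844
  H-H: 2 × 431 = 862
  Σ(broken) = 2566 kJ
Bonds formed (products):
  C-C: 1 × 354 = 354
  C-H: 6 × 422 = 2532
  Σ(formed) = 2886 kJ
ΔH = Σ(broken) − Σ(formed) = 2566 − 2886 = −320 kJ
For 5× the reaction as written: 5 × (−320) = −1600 kJ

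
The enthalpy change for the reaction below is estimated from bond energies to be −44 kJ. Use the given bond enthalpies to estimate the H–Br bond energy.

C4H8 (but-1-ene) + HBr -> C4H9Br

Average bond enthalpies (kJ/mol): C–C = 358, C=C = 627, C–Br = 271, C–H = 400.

Let D be the H–Br bond energy.
Σ(broken) = 2×358 + 8×400 + 1×627 + 1×D = 4543 + D
Σ(formed) = 1×271 + 3×358 + 9×400 = 4945
ΔH = Σ(broken) − Σ(formed) = (4543 + D) − (4945) = −402 + D
Setting this equal to −44 kJ gives D = 358 kJ/mol.

D(H–Br) ≈ 358 kJ/mol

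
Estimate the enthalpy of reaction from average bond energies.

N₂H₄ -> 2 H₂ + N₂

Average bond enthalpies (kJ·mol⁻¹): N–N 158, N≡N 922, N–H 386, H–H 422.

Bonds broken (reactants):
  N–H: 4 × 386 = 1544
  N–N: 1 × 158 = 158
  Σ(broken) = 1702 kJ
Bonds formed (products):
  H–H: 2 × 422 = 844
  N≡N: 1 × 922 = 922
  Σ(formed) = 1766 kJ
ΔH = Σ(broken) − Σ(formed) = 1702 − 1766 = −64 kJ

ΔH ≈ −64 kJ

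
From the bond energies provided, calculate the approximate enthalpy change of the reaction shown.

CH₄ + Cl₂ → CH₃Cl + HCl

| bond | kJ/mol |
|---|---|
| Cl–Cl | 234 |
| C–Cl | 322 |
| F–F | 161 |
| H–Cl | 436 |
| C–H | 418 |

Bonds broken (reactants):
  C–H: 4 × 418 = 1672
  Cl–Cl: 1 × 234 = 234
  Σ(broken) = 1906 kJ
Bonds formed (products):
  C–Cl: 1 × 322 = 322
  C–H: 3 × 418 = 1254
  H–Cl: 1 × 436 = 436
  Σ(formed) = 2012 kJ
ΔH = Σ(broken) − Σ(formed) = 1906 − 2012 = −106 kJ

ΔH ≈ −106 kJ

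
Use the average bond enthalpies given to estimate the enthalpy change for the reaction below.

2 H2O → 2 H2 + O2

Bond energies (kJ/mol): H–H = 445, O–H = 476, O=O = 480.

ΔH ≈ +534 kJ

Bonds broken (reactants):
  O–H: 4 × 476 = 1904
  Σ(broken) = 1904 kJ
Bonds formed (products):
  H–H: 2 × 445 = 890
  O=O: 1 × 480 = 480
  Σ(formed) = 1370 kJ
ΔH = Σ(broken) − Σ(formed) = 1904 − 1370 = +534 kJ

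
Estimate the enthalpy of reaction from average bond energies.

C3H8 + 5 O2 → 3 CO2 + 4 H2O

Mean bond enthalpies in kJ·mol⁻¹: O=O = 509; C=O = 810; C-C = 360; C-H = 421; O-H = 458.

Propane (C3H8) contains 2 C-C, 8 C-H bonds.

Bonds broken (reactants):
  C-C: 2 × 360 = 720
  C-H: 8 × 421 = 3368
  O=O: 5 × 509 = 2545
  Σ(broken) = 6633 kJ
Bonds formed (products):
  C=O: 6 × 810 = 4860
  O-H: 8 × 458 = 3664
  Σ(formed) = 8524 kJ
ΔH = Σ(broken) − Σ(formed) = 6633 − 8524 = −1891 kJ

ΔH ≈ −1891 kJ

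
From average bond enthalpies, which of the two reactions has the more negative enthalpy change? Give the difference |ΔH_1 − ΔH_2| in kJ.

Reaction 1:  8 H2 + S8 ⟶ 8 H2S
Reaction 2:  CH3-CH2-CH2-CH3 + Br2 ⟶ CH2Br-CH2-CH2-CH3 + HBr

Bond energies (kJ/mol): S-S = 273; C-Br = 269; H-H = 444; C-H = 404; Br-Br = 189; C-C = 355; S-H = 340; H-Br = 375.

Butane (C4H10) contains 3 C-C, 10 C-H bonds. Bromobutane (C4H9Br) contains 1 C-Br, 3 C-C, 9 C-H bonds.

Reaction 1:
  Bonds broken (reactants):
    H-H: 8 × 444 = 3552
    S-S: 8 × 273 = 2184
    Σ(broken) = 5736 kJ
  Bonds formed (products):
    S-H: 16 × 340 = 5440
    Σ(formed) = 5440 kJ
  ΔH_1 = 5736 − 5440 = +296 kJ
Reaction 2:
  Bonds broken (reactants):
    Br-Br: 1 × 189 = 189
    C-C: 3 × 355 = 1065
    C-H: 10 × 404 = 4040
    Σ(broken) = 5294 kJ
  Bonds formed (products):
    C-Br: 1 × 269 = 269
    C-C: 3 × 355 = 1065
    C-H: 9 × 404 = 3636
    H-Br: 1 × 375 = 375
    Σ(formed) = 5345 kJ
  ΔH_2 = 5294 − 5345 = −51 kJ
ΔH_1 − ΔH_2 = +347 kJ, so reaction 2 has the more negative ΔH; |ΔH_1 − ΔH_2| = 347 kJ.

Reaction 2, by 347 kJ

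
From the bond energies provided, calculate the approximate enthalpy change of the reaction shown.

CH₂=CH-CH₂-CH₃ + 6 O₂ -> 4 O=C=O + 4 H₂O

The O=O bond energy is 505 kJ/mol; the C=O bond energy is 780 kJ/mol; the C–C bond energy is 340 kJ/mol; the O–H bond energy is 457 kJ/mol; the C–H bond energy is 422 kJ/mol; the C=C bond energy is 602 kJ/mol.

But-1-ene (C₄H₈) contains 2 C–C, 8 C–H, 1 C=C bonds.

ΔH ≈ −2208 kJ

Bonds broken (reactants):
  C–C: 2 × 340 = 680
  C–H: 8 × 422 = 3376
  C=C: 1 × 602 = 602
  O=O: 6 × 505 = 3030
  Σ(broken) = 7688 kJ
Bonds formed (products):
  C=O: 8 × 780 = 6240
  O–H: 8 × 457 = 3656
  Σ(formed) = 9896 kJ
ΔH = Σ(broken) − Σ(formed) = 7688 − 9896 = −2208 kJ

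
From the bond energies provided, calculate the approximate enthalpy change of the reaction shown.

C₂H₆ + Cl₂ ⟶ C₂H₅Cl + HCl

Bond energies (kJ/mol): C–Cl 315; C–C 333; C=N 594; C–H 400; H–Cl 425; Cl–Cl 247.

Bonds broken (reactants):
  C–C: 1 × 333 = 333
  C–H: 6 × 400 = 2400
  Cl–Cl: 1 × 247 = 247
  Σ(broken) = 2980 kJ
Bonds formed (products):
  C–C: 1 × 333 = 333
  C–Cl: 1 × 315 = 315
  C–H: 5 × 400 = 2000
  H–Cl: 1 × 425 = 425
  Σ(formed) = 3073 kJ
ΔH = Σ(broken) − Σ(formed) = 2980 − 3073 = −93 kJ

ΔH ≈ −93 kJ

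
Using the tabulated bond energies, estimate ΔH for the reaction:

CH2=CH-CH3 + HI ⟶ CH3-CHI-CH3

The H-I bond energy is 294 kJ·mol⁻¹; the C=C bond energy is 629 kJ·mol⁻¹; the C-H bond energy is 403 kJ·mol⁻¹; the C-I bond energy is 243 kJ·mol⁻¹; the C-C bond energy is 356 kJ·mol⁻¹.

Bonds broken (reactants):
  C-C: 1 × 356 = 356
  C-H: 6 × 403 = 2418
  C=C: 1 × 629 = 629
  H-I: 1 × 294 = 294
  Σ(broken) = 3697 kJ
Bonds formed (products):
  C-C: 2 × 356 = 712
  C-H: 7 × 403 = 2821
  C-I: 1 × 243 = 243
  Σ(formed) = 3776 kJ
ΔH = Σ(broken) − Σ(formed) = 3697 − 3776 = −79 kJ

ΔH ≈ −79 kJ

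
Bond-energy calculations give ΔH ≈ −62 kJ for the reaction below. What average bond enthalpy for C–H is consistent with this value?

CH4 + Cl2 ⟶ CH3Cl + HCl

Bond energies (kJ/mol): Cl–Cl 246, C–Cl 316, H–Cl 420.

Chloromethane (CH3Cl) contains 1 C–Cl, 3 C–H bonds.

Let D be the C–H bond energy.
Σ(broken) = 4×D + 1×246 = 246 + 4D
Σ(formed) = 1×316 + 3×D + 1×420 = 736 + 3D
ΔH = Σ(broken) − Σ(formed) = (246 + 4D) − (736 + 3D) = −490 + D
Setting this equal to −62 kJ gives D = 428 kJ/mol.

D(C–H) ≈ 428 kJ/mol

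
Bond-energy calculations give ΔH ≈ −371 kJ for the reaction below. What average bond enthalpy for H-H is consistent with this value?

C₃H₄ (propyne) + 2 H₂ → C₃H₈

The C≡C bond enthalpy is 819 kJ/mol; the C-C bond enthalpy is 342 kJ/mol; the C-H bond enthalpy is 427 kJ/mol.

D(H-H) ≈ 430 kJ/mol

Let D be the H-H bond energy.
Σ(broken) = 1×819 + 1×342 + 4×427 + 2×D = 2869 + 2D
Σ(formed) = 2×342 + 8×427 = 4100
ΔH = Σ(broken) − Σ(formed) = (2869 + 2D) − (4100) = −1231 + 2D
Setting this equal to −371 kJ gives 2D = 860, so D = 430 kJ/mol.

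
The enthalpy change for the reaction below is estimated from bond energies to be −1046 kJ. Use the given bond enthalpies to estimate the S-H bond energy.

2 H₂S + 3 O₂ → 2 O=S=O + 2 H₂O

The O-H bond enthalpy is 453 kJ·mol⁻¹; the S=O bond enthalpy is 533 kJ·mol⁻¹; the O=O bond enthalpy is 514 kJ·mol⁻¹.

Let D be the S-H bond energy.
Σ(broken) = 3×514 + 4×D = 1542 + 4D
Σ(formed) = 4×453 + 4×533 = 3944
ΔH = Σ(broken) − Σ(formed) = (1542 + 4D) − (3944) = −2402 + 4D
Setting this equal to −1046 kJ gives 4D = 1356, so D = 339 kJ/mol.

D(S-H) ≈ 339 kJ/mol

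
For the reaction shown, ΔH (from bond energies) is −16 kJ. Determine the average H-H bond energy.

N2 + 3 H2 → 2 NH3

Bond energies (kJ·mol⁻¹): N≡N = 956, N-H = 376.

D(H-H) ≈ 428 kJ/mol

Let D be the H-H bond energy.
Σ(broken) = 3×D + 1×956 = 956 + 3D
Σ(formed) = 6×376 = 2256
ΔH = Σ(broken) − Σ(formed) = (956 + 3D) − (2256) = −1300 + 3D
Setting this equal to −16 kJ gives 3D = 1284, so D = 428 kJ/mol.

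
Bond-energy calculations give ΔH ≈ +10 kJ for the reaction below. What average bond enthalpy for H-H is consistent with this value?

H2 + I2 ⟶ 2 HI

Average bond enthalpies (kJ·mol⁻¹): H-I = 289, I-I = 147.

D(H-H) ≈ 441 kJ/mol

Let D be the H-H bond energy.
Σ(broken) = 1×D + 1×147 = 147 + D
Σ(formed) = 2×289 = 578
ΔH = Σ(broken) − Σ(formed) = (147 + D) − (578) = −431 + D
Setting this equal to +10 kJ gives D = 441 kJ/mol.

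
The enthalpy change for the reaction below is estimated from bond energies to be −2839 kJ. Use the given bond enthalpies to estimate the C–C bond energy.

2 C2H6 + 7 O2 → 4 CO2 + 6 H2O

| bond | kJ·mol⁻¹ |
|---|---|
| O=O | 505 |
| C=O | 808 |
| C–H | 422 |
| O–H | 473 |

Let D be the C–C bond energy.
Σ(broken) = 2×D + 12×422 + 7×505 = 8599 + 2D
Σ(formed) = 8×808 + 12×473 = 12140
ΔH = Σ(broken) − Σ(formed) = (8599 + 2D) − (12140) = −3541 + 2D
Setting this equal to −2839 kJ gives 2D = 702, so D = 351 kJ/mol.

D(C–C) ≈ 351 kJ/mol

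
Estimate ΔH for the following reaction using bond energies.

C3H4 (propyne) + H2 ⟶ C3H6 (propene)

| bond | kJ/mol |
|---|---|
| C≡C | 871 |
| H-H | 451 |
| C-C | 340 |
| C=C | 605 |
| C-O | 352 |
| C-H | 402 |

Bonds broken (reactants):
  C≡C: 1 × 871 = 871
  C-C: 1 × 340 = 340
  C-H: 4 × 402 = 1608
  H-H: 1 × 451 = 451
  Σ(broken) = 3270 kJ
Bonds formed (products):
  C-C: 1 × 340 = 340
  C-H: 6 × 402 = 2412
  C=C: 1 × 605 = 605
  Σ(formed) = 3357 kJ
ΔH = Σ(broken) − Σ(formed) = 3270 − 3357 = −87 kJ

ΔH ≈ −87 kJ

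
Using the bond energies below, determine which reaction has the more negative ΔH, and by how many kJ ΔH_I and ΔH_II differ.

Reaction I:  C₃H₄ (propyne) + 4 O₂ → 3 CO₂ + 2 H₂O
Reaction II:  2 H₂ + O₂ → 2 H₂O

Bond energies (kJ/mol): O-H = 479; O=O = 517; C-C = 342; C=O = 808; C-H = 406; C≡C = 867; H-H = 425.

Reaction I:
  Bonds broken (reactants):
    C≡C: 1 × 867 = 867
    C-C: 1 × 342 = 342
    C-H: 4 × 406 = 1624
    O=O: 4 × 517 = 2068
    Σ(broken) = 4901 kJ
  Bonds formed (products):
    C=O: 6 × 808 = 4848
    O-H: 4 × 479 = 1916
    Σ(formed) = 6764 kJ
  ΔH_I = 4901 − 6764 = −1863 kJ
Reaction II:
  Bonds broken (reactants):
    H-H: 2 × 425 = 850
    O=O: 1 × 517 = 517
    Σ(broken) = 1367 kJ
  Bonds formed (products):
    O-H: 4 × 479 = 1916
    Σ(formed) = 1916 kJ
  ΔH_II = 1367 − 1916 = −549 kJ
ΔH_I − ΔH_II = −1314 kJ, so reaction I has the more negative ΔH; |ΔH_I − ΔH_II| = 1314 kJ.

Reaction I, by 1314 kJ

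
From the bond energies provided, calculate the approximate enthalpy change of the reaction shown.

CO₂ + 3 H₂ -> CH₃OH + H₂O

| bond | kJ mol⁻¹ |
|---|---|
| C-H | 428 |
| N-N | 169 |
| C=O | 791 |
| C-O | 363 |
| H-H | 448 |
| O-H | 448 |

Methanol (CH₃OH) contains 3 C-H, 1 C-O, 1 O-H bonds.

ΔH ≈ −65 kJ

Bonds broken (reactants):
  C=O: 2 × 791 = 1582
  H-H: 3 × 448 = 1344
  Σ(broken) = 2926 kJ
Bonds formed (products):
  C-H: 3 × 428 = 1284
  C-O: 1 × 363 = 363
  O-H: 3 × 448 = 1344
  Σ(formed) = 2991 kJ
ΔH = Σ(broken) − Σ(formed) = 2926 − 2991 = −65 kJ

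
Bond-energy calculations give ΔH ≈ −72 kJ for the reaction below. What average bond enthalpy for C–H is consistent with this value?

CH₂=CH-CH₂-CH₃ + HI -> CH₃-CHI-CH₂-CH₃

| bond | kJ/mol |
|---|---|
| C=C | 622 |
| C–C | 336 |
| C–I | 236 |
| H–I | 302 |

D(C–H) ≈ 424 kJ/mol

Let D be the C–H bond energy.
Σ(broken) = 2×336 + 8×D + 1×622 + 1×302 = 1596 + 8D
Σ(formed) = 3×336 + 9×D + 1×236 = 1244 + 9D
ΔH = Σ(broken) − Σ(formed) = (1596 + 8D) − (1244 + 9D) = +352 − D
Setting this equal to −72 kJ gives D = 424 kJ/mol.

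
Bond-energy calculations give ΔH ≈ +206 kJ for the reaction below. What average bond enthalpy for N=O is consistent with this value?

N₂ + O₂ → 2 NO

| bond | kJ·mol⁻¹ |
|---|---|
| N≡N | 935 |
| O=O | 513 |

D(N=O) ≈ 621 kJ/mol

Let D be the N=O bond energy.
Σ(broken) = 1×935 + 1×513 = 1448
Σ(formed) = 2×D = 2D
ΔH = Σ(broken) − Σ(formed) = (1448) − (2D) = +1448 − 2D
Setting this equal to +206 kJ gives 2D = 1242, so D = 621 kJ/mol.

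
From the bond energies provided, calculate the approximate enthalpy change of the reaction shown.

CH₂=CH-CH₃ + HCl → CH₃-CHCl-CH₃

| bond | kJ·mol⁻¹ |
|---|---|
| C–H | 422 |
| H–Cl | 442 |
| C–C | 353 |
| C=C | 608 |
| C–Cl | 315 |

ΔH ≈ −40 kJ

Bonds broken (reactants):
  C–C: 1 × 353 = 353
  C–H: 6 × 422 = 2532
  C=C: 1 × 608 = 608
  H–Cl: 1 × 442 = 442
  Σ(broken) = 3935 kJ
Bonds formed (products):
  C–C: 2 × 353 = 706
  C–Cl: 1 × 315 = 315
  C–H: 7 × 422 = 2954
  Σ(formed) = 3975 kJ
ΔH = Σ(broken) − Σ(formed) = 3935 − 3975 = −40 kJ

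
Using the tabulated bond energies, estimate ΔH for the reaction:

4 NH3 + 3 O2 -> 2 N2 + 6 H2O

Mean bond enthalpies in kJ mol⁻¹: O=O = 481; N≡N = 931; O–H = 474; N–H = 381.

Bonds broken (reactants):
  N–H: 12 × 381 = 4572
  O=O: 3 × 481 = 1443
  Σ(broken) = 6015 kJ
Bonds formed (products):
  N≡N: 2 × 931 = 1862
  O–H: 12 × 474 = 5688
  Σ(formed) = 7550 kJ
ΔH = Σ(broken) − Σ(formed) = 6015 − 7550 = −1535 kJ

ΔH ≈ −1535 kJ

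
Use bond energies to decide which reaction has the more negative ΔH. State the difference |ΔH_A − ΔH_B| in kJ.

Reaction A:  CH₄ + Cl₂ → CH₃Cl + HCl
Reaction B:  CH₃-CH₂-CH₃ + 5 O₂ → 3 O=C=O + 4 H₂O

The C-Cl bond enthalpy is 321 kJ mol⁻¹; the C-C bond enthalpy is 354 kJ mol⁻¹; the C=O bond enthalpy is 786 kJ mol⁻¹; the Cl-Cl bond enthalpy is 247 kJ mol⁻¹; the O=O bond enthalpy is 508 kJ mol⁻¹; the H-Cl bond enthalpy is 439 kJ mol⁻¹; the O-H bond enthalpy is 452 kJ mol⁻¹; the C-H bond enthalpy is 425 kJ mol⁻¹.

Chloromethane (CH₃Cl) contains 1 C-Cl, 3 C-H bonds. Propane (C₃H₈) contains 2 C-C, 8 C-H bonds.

Reaction B, by 1596 kJ

Reaction A:
  Bonds broken (reactants):
    C-H: 4 × 425 = 1700
    Cl-Cl: 1 × 247 = 247
    Σ(broken) = 1947 kJ
  Bonds formed (products):
    C-Cl: 1 × 321 = 321
    C-H: 3 × 425 = 1275
    H-Cl: 1 × 439 = 439
    Σ(formed) = 2035 kJ
  ΔH_A = 1947 − 2035 = −88 kJ
Reaction B:
  Bonds broken (reactants):
    C-C: 2 × 354 = 708
    C-H: 8 × 425 = 3400
    O=O: 5 × 508 = 2540
    Σ(broken) = 6648 kJ
  Bonds formed (products):
    C=O: 6 × 786 = 4716
    O-H: 8 × 452 = 3616
    Σ(formed) = 8332 kJ
  ΔH_B = 6648 − 8332 = −1684 kJ
ΔH_A − ΔH_B = +1596 kJ, so reaction B has the more negative ΔH; |ΔH_A − ΔH_B| = 1596 kJ.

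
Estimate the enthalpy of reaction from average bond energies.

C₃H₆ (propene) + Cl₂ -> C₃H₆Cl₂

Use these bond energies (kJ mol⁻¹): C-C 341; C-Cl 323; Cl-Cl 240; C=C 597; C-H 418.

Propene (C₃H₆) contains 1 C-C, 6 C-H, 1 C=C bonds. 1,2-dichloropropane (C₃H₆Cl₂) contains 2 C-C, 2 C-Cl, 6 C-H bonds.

Bonds broken (reactants):
  C-C: 1 × 341 = 341
  C-H: 6 × 418 = 2508
  C=C: 1 × 597 = 597
  Cl-Cl: 1 × 240 = 240
  Σ(broken) = 3686 kJ
Bonds formed (products):
  C-C: 2 × 341 = 682
  C-Cl: 2 × 323 = 646
  C-H: 6 × 418 = 2508
  Σ(formed) = 3836 kJ
ΔH = Σ(broken) − Σ(formed) = 3686 − 3836 = −150 kJ

ΔH ≈ −150 kJ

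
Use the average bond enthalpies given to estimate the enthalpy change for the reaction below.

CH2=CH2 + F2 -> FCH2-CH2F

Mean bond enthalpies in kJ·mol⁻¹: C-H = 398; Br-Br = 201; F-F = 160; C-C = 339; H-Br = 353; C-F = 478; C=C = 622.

Bonds broken (reactants):
  C-H: 4 × 398 = 1592
  C=C: 1 × 622 = 622
  F-F: 1 × 160 = 160
  Σ(broken) = 2374 kJ
Bonds formed (products):
  C-C: 1 × 339 = 339
  C-F: 2 × 478 = 956
  C-H: 4 × 398 = 1592
  Σ(formed) = 2887 kJ
ΔH = Σ(broken) − Σ(formed) = 2374 − 2887 = −513 kJ

ΔH ≈ −513 kJ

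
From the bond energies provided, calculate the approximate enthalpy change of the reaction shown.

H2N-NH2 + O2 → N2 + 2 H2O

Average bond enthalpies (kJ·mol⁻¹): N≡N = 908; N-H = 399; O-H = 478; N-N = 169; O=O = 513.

ΔH ≈ −542 kJ

Bonds broken (reactants):
  N-H: 4 × 399 = 1596
  N-N: 1 × 169 = 169
  O=O: 1 × 513 = 513
  Σ(broken) = 2278 kJ
Bonds formed (products):
  N≡N: 1 × 908 = 908
  O-H: 4 × 478 = 1912
  Σ(formed) = 2820 kJ
ΔH = Σ(broken) − Σ(formed) = 2278 − 2820 = −542 kJ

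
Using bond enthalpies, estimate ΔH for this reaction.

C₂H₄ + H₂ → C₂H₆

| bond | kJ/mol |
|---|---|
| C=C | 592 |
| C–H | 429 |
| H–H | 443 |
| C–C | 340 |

Bonds broken (reactants):
  C–H: 4 × 429 = 1716
  C=C: 1 × 592 = 592
  H–H: 1 × 443 = 443
  Σ(broken) = 2751 kJ
Bonds formed (products):
  C–C: 1 × 340 = 340
  C–H: 6 × 429 = 2574
  Σ(formed) = 2914 kJ
ΔH = Σ(broken) − Σ(formed) = 2751 − 2914 = −163 kJ

ΔH ≈ −163 kJ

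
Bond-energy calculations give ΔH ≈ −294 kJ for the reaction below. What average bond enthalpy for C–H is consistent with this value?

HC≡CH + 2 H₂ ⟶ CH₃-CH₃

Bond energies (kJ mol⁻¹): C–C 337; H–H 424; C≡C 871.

D(C–H) ≈ 419 kJ/mol

Let D be the C–H bond energy.
Σ(broken) = 1×871 + 2×D + 2×424 = 1719 + 2D
Σ(formed) = 1×337 + 6×D = 337 + 6D
ΔH = Σ(broken) − Σ(formed) = (1719 + 2D) − (337 + 6D) = +1382 − 4D
Setting this equal to −294 kJ gives 4D = 1676, so D = 419 kJ/mol.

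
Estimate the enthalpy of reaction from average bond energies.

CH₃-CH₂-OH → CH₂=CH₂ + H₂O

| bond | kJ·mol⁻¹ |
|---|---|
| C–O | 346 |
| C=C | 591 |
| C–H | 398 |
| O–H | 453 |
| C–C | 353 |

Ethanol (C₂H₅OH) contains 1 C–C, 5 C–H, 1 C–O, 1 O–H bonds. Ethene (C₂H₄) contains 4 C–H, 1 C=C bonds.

Bonds broken (reactants):
  C–C: 1 × 353 = 353
  C–H: 5 × 398 = 1990
  C–O: 1 × 346 = 346
  O–H: 1 × 453 = 453
  Σ(broken) = 3142 kJ
Bonds formed (products):
  C–H: 4 × 398 = 1592
  C=C: 1 × 591 = 591
  O–H: 2 × 453 = 906
  Σ(formed) = 3089 kJ
ΔH = Σ(broken) − Σ(formed) = 3142 − 3089 = +53 kJ

ΔH ≈ +53 kJ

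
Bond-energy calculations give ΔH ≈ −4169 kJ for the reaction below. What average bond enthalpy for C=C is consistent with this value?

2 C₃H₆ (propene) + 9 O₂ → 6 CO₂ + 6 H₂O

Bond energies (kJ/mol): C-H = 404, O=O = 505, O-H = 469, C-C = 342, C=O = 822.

Let D be the C=C bond energy.
Σ(broken) = 2×342 + 12×404 + 2×D + 9×505 = 10077 + 2D
Σ(formed) = 12×822 + 12×469 = 15492
ΔH = Σ(broken) − Σ(formed) = (10077 + 2D) − (15492) = −5415 + 2D
Setting this equal to −4169 kJ gives 2D = 1246, so D = 623 kJ/mol.

D(C=C) ≈ 623 kJ/mol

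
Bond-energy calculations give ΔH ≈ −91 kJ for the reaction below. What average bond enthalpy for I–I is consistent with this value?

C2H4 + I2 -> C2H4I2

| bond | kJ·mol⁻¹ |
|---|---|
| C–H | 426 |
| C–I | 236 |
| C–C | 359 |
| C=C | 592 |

Let D be the I–I bond energy.
Σ(broken) = 4×426 + 1×592 + 1×D = 2296 + D
Σ(formed) = 1×359 + 4×426 + 2×236 = 2535
ΔH = Σ(broken) − Σ(formed) = (2296 + D) − (2535) = −239 + D
Setting this equal to −91 kJ gives D = 148 kJ/mol.

D(I–I) ≈ 148 kJ/mol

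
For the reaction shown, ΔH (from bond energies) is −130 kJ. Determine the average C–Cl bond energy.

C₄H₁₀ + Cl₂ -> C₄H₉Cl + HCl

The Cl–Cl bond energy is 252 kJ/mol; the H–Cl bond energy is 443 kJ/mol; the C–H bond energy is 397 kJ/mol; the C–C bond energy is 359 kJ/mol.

Let D be the C–Cl bond energy.
Σ(broken) = 3×359 + 10×397 + 1×252 = 5299
Σ(formed) = 3×359 + 1×D + 9×397 + 1×443 = 5093 + D
ΔH = Σ(broken) − Σ(formed) = (5299) − (5093 + D) = +206 − D
Setting this equal to −130 kJ gives D = 336 kJ/mol.

D(C–Cl) ≈ 336 kJ/mol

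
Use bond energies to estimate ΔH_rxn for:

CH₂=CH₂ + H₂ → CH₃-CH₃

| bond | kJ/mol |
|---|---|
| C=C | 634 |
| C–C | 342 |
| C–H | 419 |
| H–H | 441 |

ΔH ≈ −105 kJ

Bonds broken (reactants):
  C–H: 4 × 419 = 1676
  C=C: 1 × 634 = 634
  H–H: 1 × 441 = 441
  Σ(broken) = 2751 kJ
Bonds formed (products):
  C–C: 1 × 342 = 342
  C–H: 6 × 419 = 2514
  Σ(formed) = 2856 kJ
ΔH = Σ(broken) − Σ(formed) = 2751 − 2856 = −105 kJ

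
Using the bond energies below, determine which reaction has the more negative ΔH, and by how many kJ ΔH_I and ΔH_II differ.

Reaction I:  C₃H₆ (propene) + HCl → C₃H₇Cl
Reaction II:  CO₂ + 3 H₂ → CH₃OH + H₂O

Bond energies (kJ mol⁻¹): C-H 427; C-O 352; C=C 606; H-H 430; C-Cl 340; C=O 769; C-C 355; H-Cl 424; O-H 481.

Reaction I:
  Bonds broken (reactants):
    C-C: 1 × 355 = 355
    C-H: 6 × 427 = 2562
    C=C: 1 × 606 = 606
    H-Cl: 1 × 424 = 424
    Σ(broken) = 3947 kJ
  Bonds formed (products):
    C-C: 2 × 355 = 710
    C-Cl: 1 × 340 = 340
    C-H: 7 × 427 = 2989
    Σ(formed) = 4039 kJ
  ΔH_I = 3947 − 4039 = −92 kJ
Reaction II:
  Bonds broken (reactants):
    C=O: 2 × 769 = 1538
    H-H: 3 × 430 = 1290
    Σ(broken) = 2828 kJ
  Bonds formed (products):
    C-H: 3 × 427 = 1281
    C-O: 1 × 352 = 352
    O-H: 3 × 481 = 1443
    Σ(formed) = 3076 kJ
  ΔH_II = 2828 − 3076 = −248 kJ
ΔH_I − ΔH_II = +156 kJ, so reaction II has the more negative ΔH; |ΔH_I − ΔH_II| = 156 kJ.

Reaction II, by 156 kJ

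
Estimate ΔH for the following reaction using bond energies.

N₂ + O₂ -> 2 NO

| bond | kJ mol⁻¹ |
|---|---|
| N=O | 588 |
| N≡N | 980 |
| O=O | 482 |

Bonds broken (reactants):
  N≡N: 1 × 980 = 980
  O=O: 1 × 482 = 482
  Σ(broken) = 1462 kJ
Bonds formed (products):
  N=O: 2 × 588 = 1176
  Σ(formed) = 1176 kJ
ΔH = Σ(broken) − Σ(formed) = 1462 − 1176 = +286 kJ

ΔH ≈ +286 kJ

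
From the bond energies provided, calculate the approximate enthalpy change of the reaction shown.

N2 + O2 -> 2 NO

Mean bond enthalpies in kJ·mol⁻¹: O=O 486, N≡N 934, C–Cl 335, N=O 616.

ΔH ≈ +188 kJ

Bonds broken (reactants):
  N≡N: 1 × 934 = 934
  O=O: 1 × 486 = 486
  Σ(broken) = 1420 kJ
Bonds formed (products):
  N=O: 2 × 616 = 1232
  Σ(formed) = 1232 kJ
ΔH = Σ(broken) − Σ(formed) = 1420 − 1232 = +188 kJ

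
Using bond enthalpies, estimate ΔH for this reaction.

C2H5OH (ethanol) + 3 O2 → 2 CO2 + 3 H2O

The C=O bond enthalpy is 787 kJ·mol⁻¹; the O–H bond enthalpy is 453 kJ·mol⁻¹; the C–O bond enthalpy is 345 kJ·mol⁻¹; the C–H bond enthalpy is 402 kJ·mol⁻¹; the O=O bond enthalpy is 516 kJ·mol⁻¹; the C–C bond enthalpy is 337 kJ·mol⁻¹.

ΔH ≈ −1173 kJ

Bonds broken (reactants):
  C–C: 1 × 337 = 337
  C–H: 5 × 402 = 2010
  C–O: 1 × 345 = 345
  O–H: 1 × 453 = 453
  O=O: 3 × 516 = 1548
  Σ(broken) = 4693 kJ
Bonds formed (products):
  C=O: 4 × 787 = 3148
  O–H: 6 × 453 = 2718
  Σ(formed) = 5866 kJ
ΔH = Σ(broken) − Σ(formed) = 4693 − 5866 = −1173 kJ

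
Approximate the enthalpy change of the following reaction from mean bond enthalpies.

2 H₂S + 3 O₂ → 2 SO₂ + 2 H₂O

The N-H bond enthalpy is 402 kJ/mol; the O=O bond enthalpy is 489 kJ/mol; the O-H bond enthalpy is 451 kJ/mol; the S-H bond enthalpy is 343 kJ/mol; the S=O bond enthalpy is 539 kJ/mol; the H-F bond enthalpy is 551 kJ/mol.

ΔH ≈ −1121 kJ

Bonds broken (reactants):
  O=O: 3 × 489 = 1467
  S-H: 4 × 343 = 1372
  Σ(broken) = 2839 kJ
Bonds formed (products):
  O-H: 4 × 451 = 1804
  S=O: 4 × 539 = 2156
  Σ(formed) = 3960 kJ
ΔH = Σ(broken) − Σ(formed) = 2839 − 3960 = −1121 kJ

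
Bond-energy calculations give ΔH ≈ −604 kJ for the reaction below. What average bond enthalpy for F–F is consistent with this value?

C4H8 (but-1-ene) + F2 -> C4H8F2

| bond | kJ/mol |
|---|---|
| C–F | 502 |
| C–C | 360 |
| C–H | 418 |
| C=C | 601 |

D(F–F) ≈ 159 kJ/mol

Let D be the F–F bond energy.
Σ(broken) = 2×360 + 8×418 + 1×601 + 1×D = 4665 + D
Σ(formed) = 3×360 + 2×502 + 8×418 = 5428
ΔH = Σ(broken) − Σ(formed) = (4665 + D) − (5428) = −763 + D
Setting this equal to −604 kJ gives D = 159 kJ/mol.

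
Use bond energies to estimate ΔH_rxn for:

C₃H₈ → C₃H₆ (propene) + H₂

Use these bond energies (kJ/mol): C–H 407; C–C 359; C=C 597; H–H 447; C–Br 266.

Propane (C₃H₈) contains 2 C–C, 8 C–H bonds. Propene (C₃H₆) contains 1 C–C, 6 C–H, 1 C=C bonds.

ΔH ≈ +129 kJ

Bonds broken (reactants):
  C–C: 2 × 359 = 718
  C–H: 8 × 407 = 3256
  Σ(broken) = 3974 kJ
Bonds formed (products):
  C–C: 1 × 359 = 359
  C–H: 6 × 407 = 2442
  C=C: 1 × 597 = 597
  H–H: 1 × 447 = 447
  Σ(formed) = 3845 kJ
ΔH = Σ(broken) − Σ(formed) = 3974 − 3845 = +129 kJ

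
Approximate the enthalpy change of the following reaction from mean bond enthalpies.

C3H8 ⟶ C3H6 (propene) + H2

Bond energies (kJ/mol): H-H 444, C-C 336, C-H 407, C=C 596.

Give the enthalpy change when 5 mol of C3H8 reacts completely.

Bonds broken (reactants):
  C-C: 2 × 336 = 672
  C-H: 8 × 407 = 3256
  Σ(broken) = 3928 kJ
Bonds formed (products):
  C-C: 1 × 336 = 336
  C-H: 6 × 407 = 2442
  C=C: 1 × 596 = 596
  H-H: 1 × 444 = 444
  Σ(formed) = 3818 kJ
ΔH = Σ(broken) − Σ(formed) = 3928 − 3818 = +110 kJ
For 5× the reaction as written: 5 × (+110) = +550 kJ

ΔH = +550 kJ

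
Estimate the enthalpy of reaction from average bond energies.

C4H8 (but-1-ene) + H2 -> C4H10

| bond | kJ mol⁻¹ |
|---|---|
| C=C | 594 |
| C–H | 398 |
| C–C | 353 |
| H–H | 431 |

Bonds broken (reactants):
  C–C: 2 × 353 = 706
  C–H: 8 × 398 = 3184
  C=C: 1 × 594 = 594
  H–H: 1 × 431 = 431
  Σ(broken) = 4915 kJ
Bonds formed (products):
  C–C: 3 × 353 = 1059
  C–H: 10 × 398 = 3980
  Σ(formed) = 5039 kJ
ΔH = Σ(broken) − Σ(formed) = 4915 − 5039 = −124 kJ

ΔH ≈ −124 kJ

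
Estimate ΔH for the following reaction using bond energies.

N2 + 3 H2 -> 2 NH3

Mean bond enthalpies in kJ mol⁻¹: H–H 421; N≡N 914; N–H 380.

Bonds broken (reactants):
  H–H: 3 × 421 = 1263
  N≡N: 1 × 914 = 914
  Σ(broken) = 2177 kJ
Bonds formed (products):
  N–H: 6 × 380 = 2280
  Σ(formed) = 2280 kJ
ΔH = Σ(broken) − Σ(formed) = 2177 − 2280 = −103 kJ

ΔH ≈ −103 kJ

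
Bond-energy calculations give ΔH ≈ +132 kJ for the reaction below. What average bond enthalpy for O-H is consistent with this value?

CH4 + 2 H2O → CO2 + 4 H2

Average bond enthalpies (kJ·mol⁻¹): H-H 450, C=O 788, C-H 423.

D(O-H) ≈ 454 kJ/mol

Let D be the O-H bond energy.
Σ(broken) = 4×423 + 4×D = 1692 + 4D
Σ(formed) = 2×788 + 4×450 = 3376
ΔH = Σ(broken) − Σ(formed) = (1692 + 4D) − (3376) = −1684 + 4D
Setting this equal to +132 kJ gives 4D = 1816, so D = 454 kJ/mol.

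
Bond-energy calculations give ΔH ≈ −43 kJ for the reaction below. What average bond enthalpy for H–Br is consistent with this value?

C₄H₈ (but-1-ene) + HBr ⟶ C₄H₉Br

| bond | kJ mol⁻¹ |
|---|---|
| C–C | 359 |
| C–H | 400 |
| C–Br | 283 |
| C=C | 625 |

Let D be the H–Br bond energy.
Σ(broken) = 2×359 + 8×400 + 1×625 + 1×D = 4543 + D
Σ(formed) = 1×283 + 3×359 + 9×400 = 4960
ΔH = Σ(broken) − Σ(formed) = (4543 + D) − (4960) = −417 + D
Setting this equal to −43 kJ gives D = 374 kJ/mol.

D(H–Br) ≈ 374 kJ/mol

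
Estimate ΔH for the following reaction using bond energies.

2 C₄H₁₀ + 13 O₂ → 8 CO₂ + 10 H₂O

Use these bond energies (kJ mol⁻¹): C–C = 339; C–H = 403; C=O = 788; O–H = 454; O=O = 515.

ΔH ≈ −4899 kJ

Bonds broken (reactants):
  C–C: 6 × 339 = 2034
  C–H: 20 × 403 = 8060
  O=O: 13 × 515 = 6695
  Σ(broken) = 16789 kJ
Bonds formed (products):
  C=O: 16 × 788 = 12608
  O–H: 20 × 454 = 9080
  Σ(formed) = 21688 kJ
ΔH = Σ(broken) − Σ(formed) = 16789 − 21688 = −4899 kJ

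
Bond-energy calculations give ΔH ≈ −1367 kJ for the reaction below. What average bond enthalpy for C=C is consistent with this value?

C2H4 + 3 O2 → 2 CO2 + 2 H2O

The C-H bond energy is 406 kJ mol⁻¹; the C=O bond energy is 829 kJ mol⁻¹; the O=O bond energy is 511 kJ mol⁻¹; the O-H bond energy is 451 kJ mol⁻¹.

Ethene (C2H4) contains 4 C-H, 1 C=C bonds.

D(C=C) ≈ 596 kJ/mol

Let D be the C=C bond energy.
Σ(broken) = 4×406 + 1×D + 3×511 = 3157 + D
Σ(formed) = 4×829 + 4×451 = 5120
ΔH = Σ(broken) − Σ(formed) = (3157 + D) − (5120) = −1963 + D
Setting this equal to −1367 kJ gives D = 596 kJ/mol.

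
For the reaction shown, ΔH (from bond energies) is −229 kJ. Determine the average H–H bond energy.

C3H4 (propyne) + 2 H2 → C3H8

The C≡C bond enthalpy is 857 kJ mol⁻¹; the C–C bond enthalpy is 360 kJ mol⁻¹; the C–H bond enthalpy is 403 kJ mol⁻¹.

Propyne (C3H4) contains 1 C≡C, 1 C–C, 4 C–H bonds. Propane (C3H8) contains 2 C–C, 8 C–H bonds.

D(H–H) ≈ 443 kJ/mol

Let D be the H–H bond energy.
Σ(broken) = 1×857 + 1×360 + 4×403 + 2×D = 2829 + 2D
Σ(formed) = 2×360 + 8×403 = 3944
ΔH = Σ(broken) − Σ(formed) = (2829 + 2D) − (3944) = −1115 + 2D
Setting this equal to −229 kJ gives 2D = 886, so D = 443 kJ/mol.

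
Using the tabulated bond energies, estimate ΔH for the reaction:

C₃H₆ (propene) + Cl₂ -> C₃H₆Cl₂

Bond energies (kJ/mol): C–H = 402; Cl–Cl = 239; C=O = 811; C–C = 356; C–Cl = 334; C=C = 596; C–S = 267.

Bonds broken (reactants):
  C–C: 1 × 356 = 356
  C–H: 6 × 402 = 2412
  C=C: 1 × 596 = 596
  Cl–Cl: 1 × 239 = 239
  Σ(broken) = 3603 kJ
Bonds formed (products):
  C–C: 2 × 356 = 712
  C–Cl: 2 × 334 = 668
  C–H: 6 × 402 = 2412
  Σ(formed) = 3792 kJ
ΔH = Σ(broken) − Σ(formed) = 3603 − 3792 = −189 kJ

ΔH ≈ −189 kJ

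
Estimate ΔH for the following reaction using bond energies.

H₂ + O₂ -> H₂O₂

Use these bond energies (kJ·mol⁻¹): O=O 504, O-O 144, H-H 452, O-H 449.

Bonds broken (reactants):
  H-H: 1 × 452 = 452
  O=O: 1 × 504 = 504
  Σ(broken) = 956 kJ
Bonds formed (products):
  O-H: 2 × 449 = 898
  O-O: 1 × 144 = 144
  Σ(formed) = 1042 kJ
ΔH = Σ(broken) − Σ(formed) = 956 − 1042 = −86 kJ

ΔH ≈ −86 kJ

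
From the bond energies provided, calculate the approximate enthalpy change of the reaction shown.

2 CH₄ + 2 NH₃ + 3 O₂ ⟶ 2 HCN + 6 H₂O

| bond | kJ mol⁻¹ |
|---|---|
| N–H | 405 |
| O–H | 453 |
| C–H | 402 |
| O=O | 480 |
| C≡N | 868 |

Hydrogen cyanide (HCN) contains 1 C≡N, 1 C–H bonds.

ΔH ≈ −890 kJ

Bonds broken (reactants):
  C–H: 8 × 402 = 3216
  N–H: 6 × 405 = 2430
  O=O: 3 × 480 = 1440
  Σ(broken) = 7086 kJ
Bonds formed (products):
  C≡N: 2 × 868 = 1736
  C–H: 2 × 402 = 804
  O–H: 12 × 453 = 5436
  Σ(formed) = 7976 kJ
ΔH = Σ(broken) − Σ(formed) = 7086 − 7976 = −890 kJ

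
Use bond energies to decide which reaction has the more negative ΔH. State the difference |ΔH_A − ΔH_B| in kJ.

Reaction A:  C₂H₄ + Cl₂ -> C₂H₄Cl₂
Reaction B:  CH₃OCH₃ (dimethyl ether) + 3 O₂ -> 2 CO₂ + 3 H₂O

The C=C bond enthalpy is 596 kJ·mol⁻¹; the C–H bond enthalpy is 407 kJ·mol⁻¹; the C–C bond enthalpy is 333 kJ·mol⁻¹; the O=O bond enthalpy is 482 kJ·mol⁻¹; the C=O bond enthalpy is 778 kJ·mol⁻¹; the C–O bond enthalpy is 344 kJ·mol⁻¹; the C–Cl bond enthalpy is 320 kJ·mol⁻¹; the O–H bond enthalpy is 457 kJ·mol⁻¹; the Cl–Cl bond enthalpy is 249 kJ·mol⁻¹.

Reaction A:
  Bonds broken (reactants):
    C–H: 4 × 407 = 1628
    C=C: 1 × 596 = 596
    Cl–Cl: 1 × 249 = 249
    Σ(broken) = 2473 kJ
  Bonds formed (products):
    C–C: 1 × 333 = 333
    C–Cl: 2 × 320 = 640
    C–H: 4 × 407 = 1628
    Σ(formed) = 2601 kJ
  ΔH_A = 2473 − 2601 = −128 kJ
Reaction B:
  Bonds broken (reactants):
    C–H: 6 × 407 = 2442
    C–O: 2 × 344 = 688
    O=O: 3 × 482 = 1446
    Σ(broken) = 4576 kJ
  Bonds formed (products):
    C=O: 4 × 778 = 3112
    O–H: 6 × 457 = 2742
    Σ(formed) = 5854 kJ
  ΔH_B = 4576 − 5854 = −1278 kJ
ΔH_A − ΔH_B = +1150 kJ, so reaction B has the more negative ΔH; |ΔH_A − ΔH_B| = 1150 kJ.

Reaction B, by 1150 kJ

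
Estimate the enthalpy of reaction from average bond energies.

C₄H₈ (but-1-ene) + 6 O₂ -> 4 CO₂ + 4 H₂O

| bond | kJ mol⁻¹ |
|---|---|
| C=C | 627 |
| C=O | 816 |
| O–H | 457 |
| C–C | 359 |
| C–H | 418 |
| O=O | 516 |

ΔH ≈ −2399 kJ

Bonds broken (reactants):
  C–C: 2 × 359 = 718
  C–H: 8 × 418 = 3344
  C=C: 1 × 627 = 627
  O=O: 6 × 516 = 3096
  Σ(broken) = 7785 kJ
Bonds formed (products):
  C=O: 8 × 816 = 6528
  O–H: 8 × 457 = 3656
  Σ(formed) = 10184 kJ
ΔH = Σ(broken) − Σ(formed) = 7785 − 10184 = −2399 kJ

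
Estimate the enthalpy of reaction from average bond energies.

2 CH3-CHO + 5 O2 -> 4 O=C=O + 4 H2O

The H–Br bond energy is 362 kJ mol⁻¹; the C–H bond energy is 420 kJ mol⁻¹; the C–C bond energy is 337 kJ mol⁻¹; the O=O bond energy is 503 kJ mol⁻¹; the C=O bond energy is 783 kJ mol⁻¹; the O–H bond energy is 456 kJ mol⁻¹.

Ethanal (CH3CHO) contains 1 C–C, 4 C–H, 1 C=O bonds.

Bonds broken (reactants):
  C–C: 2 × 337 = 674
  C–H: 8 × 420 = 3360
  C=O: 2 × 783 = 1566
  O=O: 5 × 503 = 2515
  Σ(broken) = 8115 kJ
Bonds formed (products):
  C=O: 8 × 783 = 6264
  O–H: 8 × 456 = 3648
  Σ(formed) = 9912 kJ
ΔH = Σ(broken) − Σ(formed) = 8115 − 9912 = −1797 kJ

ΔH ≈ −1797 kJ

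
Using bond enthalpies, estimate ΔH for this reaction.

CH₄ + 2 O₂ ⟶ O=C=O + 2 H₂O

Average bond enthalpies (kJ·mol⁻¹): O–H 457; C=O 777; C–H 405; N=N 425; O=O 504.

ΔH ≈ −754 kJ

Bonds broken (reactants):
  C–H: 4 × 405 = 1620
  O=O: 2 × 504 = 1008
  Σ(broken) = 2628 kJ
Bonds formed (products):
  C=O: 2 × 777 = 1554
  O–H: 4 × 457 = 1828
  Σ(formed) = 3382 kJ
ΔH = Σ(broken) − Σ(formed) = 2628 − 3382 = −754 kJ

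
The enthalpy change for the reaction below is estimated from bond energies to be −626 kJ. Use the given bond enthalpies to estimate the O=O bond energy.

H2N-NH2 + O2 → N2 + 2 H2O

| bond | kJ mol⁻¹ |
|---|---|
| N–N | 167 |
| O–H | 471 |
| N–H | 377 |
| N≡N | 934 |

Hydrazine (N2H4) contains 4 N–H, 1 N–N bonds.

D(O=O) ≈ 517 kJ/mol

Let D be the O=O bond energy.
Σ(broken) = 4×377 + 1×167 + 1×D = 1675 + D
Σ(formed) = 1×934 + 4×471 = 2818
ΔH = Σ(broken) − Σ(formed) = (1675 + D) − (2818) = −1143 + D
Setting this equal to −626 kJ gives D = 517 kJ/mol.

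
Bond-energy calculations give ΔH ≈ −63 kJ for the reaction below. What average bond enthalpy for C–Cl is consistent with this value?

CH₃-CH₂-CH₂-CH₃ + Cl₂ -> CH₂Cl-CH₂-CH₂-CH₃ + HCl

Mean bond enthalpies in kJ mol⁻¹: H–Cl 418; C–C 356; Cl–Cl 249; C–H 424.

D(C–Cl) ≈ 318 kJ/mol

Let D be the C–Cl bond energy.
Σ(broken) = 3×356 + 10×424 + 1×249 = 5557
Σ(formed) = 3×356 + 1×D + 9×424 + 1×418 = 5302 + D
ΔH = Σ(broken) − Σ(formed) = (5557) − (5302 + D) = +255 − D
Setting this equal to −63 kJ gives D = 318 kJ/mol.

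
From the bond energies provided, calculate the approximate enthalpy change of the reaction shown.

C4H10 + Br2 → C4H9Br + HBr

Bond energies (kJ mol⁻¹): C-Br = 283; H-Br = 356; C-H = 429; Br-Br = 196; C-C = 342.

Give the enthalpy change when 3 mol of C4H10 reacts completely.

ΔH = −42 kJ

Bonds broken (reactants):
  Br-Br: 1 × 196 = 196
  C-C: 3 × 342 = 1026
  C-H: 10 × 429 = 4290
  Σ(broken) = 5512 kJ
Bonds formed (products):
  C-Br: 1 × 283 = 283
  C-C: 3 × 342 = 1026
  C-H: 9 × 429 = 3861
  H-Br: 1 × 356 = 356
  Σ(formed) = 5526 kJ
ΔH = Σ(broken) − Σ(formed) = 5512 − 5526 = −14 kJ
For 3× the reaction as written: 3 × (−14) = −42 kJ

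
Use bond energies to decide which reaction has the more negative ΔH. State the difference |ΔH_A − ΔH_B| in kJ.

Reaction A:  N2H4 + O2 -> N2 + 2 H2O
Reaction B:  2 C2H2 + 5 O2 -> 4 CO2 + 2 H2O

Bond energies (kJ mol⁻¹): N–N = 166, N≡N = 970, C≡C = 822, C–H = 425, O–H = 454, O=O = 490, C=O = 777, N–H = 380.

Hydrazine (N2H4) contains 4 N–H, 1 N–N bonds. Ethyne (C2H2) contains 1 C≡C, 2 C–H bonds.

Reaction B, by 1628 kJ

Reaction A:
  Bonds broken (reactants):
    N–H: 4 × 380 = 1520
    N–N: 1 × 166 = 166
    O=O: 1 × 490 = 490
    Σ(broken) = 2176 kJ
  Bonds formed (products):
    N≡N: 1 × 970 = 970
    O–H: 4 × 454 = 1816
    Σ(formed) = 2786 kJ
  ΔH_A = 2176 − 2786 = −610 kJ
Reaction B:
  Bonds broken (reactants):
    C≡C: 2 × 822 = 1644
    C–H: 4 × 425 = 1700
    O=O: 5 × 490 = 2450
    Σ(broken) = 5794 kJ
  Bonds formed (products):
    C=O: 8 × 777 = 6216
    O–H: 4 × 454 = 1816
    Σ(formed) = 8032 kJ
  ΔH_B = 5794 − 8032 = −2238 kJ
ΔH_A − ΔH_B = +1628 kJ, so reaction B has the more negative ΔH; |ΔH_A − ΔH_B| = 1628 kJ.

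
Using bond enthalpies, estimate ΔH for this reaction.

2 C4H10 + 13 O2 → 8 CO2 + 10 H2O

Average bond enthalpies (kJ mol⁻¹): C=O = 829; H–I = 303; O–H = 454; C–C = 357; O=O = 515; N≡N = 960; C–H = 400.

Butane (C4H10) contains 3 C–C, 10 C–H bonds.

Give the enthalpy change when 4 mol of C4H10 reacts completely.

Bonds broken (reactants):
  C–C: 6 × 357 = 2142
  C–H: 20 × 400 = 8000
  O=O: 13 × 515 = 6695
  Σ(broken) = 16837 kJ
Bonds formed (products):
  C=O: 16 × 829 = 13264
  O–H: 20 × 454 = 9080
  Σ(formed) = 22344 kJ
ΔH = Σ(broken) − Σ(formed) = 16837 − 22344 = −5507 kJ
For 2× the reaction as written: 2 × (−5507) = −11014 kJ

ΔH = −11014 kJ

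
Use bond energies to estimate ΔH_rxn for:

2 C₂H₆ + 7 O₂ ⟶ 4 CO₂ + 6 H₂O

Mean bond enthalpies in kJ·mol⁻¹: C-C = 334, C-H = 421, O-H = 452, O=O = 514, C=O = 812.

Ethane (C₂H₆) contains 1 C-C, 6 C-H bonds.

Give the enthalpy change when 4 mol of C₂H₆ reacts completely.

ΔH = −5204 kJ

Bonds broken (reactants):
  C-C: 2 × 334 = 668
  C-H: 12 × 421 = 5052
  O=O: 7 × 514 = 3598
  Σ(broken) = 9318 kJ
Bonds formed (products):
  C=O: 8 × 812 = 6496
  O-H: 12 × 452 = 5424
  Σ(formed) = 11920 kJ
ΔH = Σ(broken) − Σ(formed) = 9318 − 11920 = −2602 kJ
For 2× the reaction as written: 2 × (−2602) = −5204 kJ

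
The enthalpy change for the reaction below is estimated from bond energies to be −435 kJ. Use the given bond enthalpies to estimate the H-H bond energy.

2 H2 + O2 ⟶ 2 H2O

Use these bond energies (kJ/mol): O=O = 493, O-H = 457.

D(H-H) ≈ 450 kJ/mol

Let D be the H-H bond energy.
Σ(broken) = 2×D + 1×493 = 493 + 2D
Σ(formed) = 4×457 = 1828
ΔH = Σ(broken) − Σ(formed) = (493 + 2D) − (1828) = −1335 + 2D
Setting this equal to −435 kJ gives 2D = 900, so D = 450 kJ/mol.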